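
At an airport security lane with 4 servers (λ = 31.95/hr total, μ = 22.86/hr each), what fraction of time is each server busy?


ρ = λ/(cμ) = 31.95/(4·22.86) = 31.95/91.44 = 0.3494

Final: 0.3494


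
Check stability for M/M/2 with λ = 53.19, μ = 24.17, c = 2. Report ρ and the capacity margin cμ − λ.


Total capacity cμ = 2·24.17 = 48.34/hr
ρ = λ/(cμ) = 53.19/48.34 = 1.1003
Stable ⇔ ρ < 1: NO
Spare capacity = cμ − λ = 48.34 − 53.19 = -4.85/hr

Final: ρ = 1.1003; unstable; margin = -4.85/hr


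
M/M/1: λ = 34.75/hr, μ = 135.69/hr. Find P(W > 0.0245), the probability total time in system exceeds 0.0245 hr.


W ~ Exponential(μ−λ) for M/M/1.
μ − λ = 135.69 − 34.75 = 100.9400
P(W > t) = e^{−(μ−λ)t} = e^{−2.4730} = 0.084329

Final: 0.084329


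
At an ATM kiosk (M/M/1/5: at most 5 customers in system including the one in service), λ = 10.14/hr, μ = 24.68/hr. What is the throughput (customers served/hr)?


ρ = 0.4109; P_K = (1−ρ)ρ^5/(1−ρ^6) = 0.006931
λ_eff = λ(1 − P_K) = 10.14·(1 − 0.006931) = 10.14·0.993069 = 10.0697 /hr

Final: 10.0697 /hr


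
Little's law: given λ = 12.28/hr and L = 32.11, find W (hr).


W = L/λ = 32.11/12.28 = 2.6148 hr

Final: 2.6148 hr


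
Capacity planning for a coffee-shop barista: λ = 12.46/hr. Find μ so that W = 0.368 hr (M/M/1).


W = 1/(μ−λ) ⇒ μ − λ = 1/W = 1/0.368 = 2.7174
μ = λ + 1/W = 12.46 + 2.7174 = 15.1774 per hr

Final: 15.1774 /hr


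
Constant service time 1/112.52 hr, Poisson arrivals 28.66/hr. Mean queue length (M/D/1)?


ρ = 28.66/112.52 = 0.2547
M/D/1: Lq = ρ²/(2(1−ρ)) = 0.06488/(2·0.7453) = 0.04352

Final: 0.04352


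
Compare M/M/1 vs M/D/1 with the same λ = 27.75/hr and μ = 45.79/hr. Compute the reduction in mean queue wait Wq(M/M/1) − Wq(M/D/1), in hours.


ρ = 27.75/45.79 = 0.6060
Wq(M/M/1) = ρ/(μ−λ) = 0.6060/18.04 = 0.03359 hr
Wq(M/D/1) = ρ/(2(μ−λ)) = 0.01680 hr
Savings = 0.03359 − 0.01680 = 0.01680 hr

Final: 0.01680 hr


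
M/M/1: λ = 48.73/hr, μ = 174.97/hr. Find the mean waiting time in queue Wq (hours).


ρ = 48.73/174.97 = 0.2785
Wq = ρ/(μ−λ) = 0.2785/(174.97 − 48.73) = 0.2785/126.24 = 0.002206 hr

Final: 0.002206 hr


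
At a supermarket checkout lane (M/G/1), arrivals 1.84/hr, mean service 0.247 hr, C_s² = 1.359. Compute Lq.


ρ = λ·E[S] = 1.84·0.247 = 0.4545
Lq = ρ²(1+C_s²)/(2(1−ρ)) = 0.2066·(1+1.359)/(2·0.5455)
= 0.2066·2.3590/1.0910 = 0.44660

Final: 0.44660


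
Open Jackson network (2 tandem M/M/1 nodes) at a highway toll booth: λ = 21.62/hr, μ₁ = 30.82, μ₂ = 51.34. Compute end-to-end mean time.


Each node sees arrival rate λ = 21.62/hr (tandem ⇒ throughput preserved).
W₁ = 1/(μ₁−λ) = 1/(30.82−21.62) = 0.10870 hr
W₂ = 1/(μ₂−λ) = 1/(51.34−21.62) = 0.03365 hr
W_total = W₁ + W₂ = 0.10870 + 0.03365 = 0.14234 hr

Final: 0.14234 hr


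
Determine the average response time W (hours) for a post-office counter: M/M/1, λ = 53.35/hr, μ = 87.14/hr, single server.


W = 1/(μ−λ) = 1/(87.14 − 53.35) = 1/33.79 = 0.02959 hr

Final: 0.02959 hr


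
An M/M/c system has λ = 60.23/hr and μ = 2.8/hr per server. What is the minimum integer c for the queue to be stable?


Stability requires cμ > λ ⇔ c > λ/μ.
λ/μ = 60.23/2.8 = 21.5107
Minimum integer c = ⌊21.5107⌋ + 1 = 22
Check: 22·2.8 = 61.60 > 60.23, while 21·2.8 = 58.80 ≤ 60.23

Final: 22 servers


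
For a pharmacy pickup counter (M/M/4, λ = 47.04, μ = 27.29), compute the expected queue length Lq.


a = λ/μ = 1.7237; ρ = a/4 = 0.4309
P₀ = 0.175155
Lq = P₀·a^c·ρ / (c!·(1−ρ)²) = 0.175155·8.82785·0.4309/(24·0.32384)
= 0.08573

Final: 0.08573


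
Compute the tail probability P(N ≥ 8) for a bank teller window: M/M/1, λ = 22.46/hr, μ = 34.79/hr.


ρ = 22.46/34.79 = 0.6456
P(N ≥ n) = ρ^n = 0.6456^8 = 0.030175

Final: 0.030175


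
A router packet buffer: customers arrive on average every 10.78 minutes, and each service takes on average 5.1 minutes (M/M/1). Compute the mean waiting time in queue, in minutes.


λ = 60/10.78 = 5.5659 /hr
μ = 60/5.1 = 11.7647 /hr
ρ = λ/μ = 5.5659/11.7647 = 0.4731
Wq = ρ/(μ−λ) = 0.4731/(11.7647−5.5659) = 0.07632 hr
In minutes: 0.07632·60 = 4.579 min

Final: 4.579 min


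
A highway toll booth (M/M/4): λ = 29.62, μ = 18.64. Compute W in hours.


a = 1.5891; ρ = 0.3973; P₀ = 0.201567
Lq = P₀·a^c·ρ/(c!(1−ρ)²) = 0.05856
Wq = Lq/λ = 0.05856/29.62 = 0.001977 hr
W = Wq + 1/μ = 0.001977 + 0.05365 = 0.05563 hr

Final: 0.05563 hr


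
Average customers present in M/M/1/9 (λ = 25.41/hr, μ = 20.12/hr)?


ρ = 25.41/20.12 = 1.2629
L = ρ[1 − (K+1)ρ^K + Kρ^(K+1)] / [(1−ρ)(1−ρ^(K+1))]
Numerator: 1.2629·(1 − 10·8.173164 + 9·10.322072) = 15.365992
Denominator: (-0.2629)·(-9.322072) = 2.450982
L = 15.365992/2.450982 = 6.2693

Final: 6.2693


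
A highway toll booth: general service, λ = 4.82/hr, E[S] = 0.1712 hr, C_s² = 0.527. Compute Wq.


ρ = λ·E[S] = 4.82·0.1712 = 0.8252
E[S²] = E[S]²(1+C_s²) = 0.1712²·(1+0.527) = 0.044756
Wq = λ·E[S²]/(2(1−ρ)) = 4.82·0.044756/(2·0.1748) = 0.61700 hr

Final: 0.61700 hr


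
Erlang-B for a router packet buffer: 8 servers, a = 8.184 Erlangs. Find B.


B(c,a) = (a^c/c!) / Σ_{k=0}^{c} a^k/k!
a^8/8! = 499.119390
Σ terms (k=0..8): 1.00000 + 8.18400 + 33.48893 + 91.35780 + 186.91805 + 305.94746 + 417.31234 + 487.89774 + 499.11939 = 2031.225711
B = 499.119390/2031.225711 = 0.245723

Final: 0.245723


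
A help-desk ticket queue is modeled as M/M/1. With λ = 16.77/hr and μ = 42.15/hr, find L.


ρ = λ/μ = 16.77/42.15 = 0.3979
L = ρ/(1−ρ) = 0.3979/(1 − 0.3979) = 0.3979/0.6021 = 0.6608

Final: 0.6608


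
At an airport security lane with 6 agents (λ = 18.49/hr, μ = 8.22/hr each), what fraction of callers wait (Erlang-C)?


a = λ/μ = 2.2494; ρ = a/6 = 0.3749
P₀ = 0.105146 (from M/M/c formula)
C(c,a) = [a^c/(c!(1−ρ))]·P₀ = [129.53602/(720·0.6251)]·0.105146
= 0.28781·0.105146 = 0.030262

Final: 0.030262


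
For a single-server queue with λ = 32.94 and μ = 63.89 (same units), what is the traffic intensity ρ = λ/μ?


ρ = λ/μ = 32.94/63.89 = 0.5156

Final: 0.5156


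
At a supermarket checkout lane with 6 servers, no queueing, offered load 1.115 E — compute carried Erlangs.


B(6,1.115) = 0.0008753 (Erlang-B)
Carried load = a(1 − B) = 1.115·(1 − 0.0008753) = 1.115·0.999125 = 1.1140 E

Final: 1.1140 Erlangs


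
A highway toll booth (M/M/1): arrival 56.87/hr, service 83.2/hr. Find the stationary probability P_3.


ρ = 56.87/83.2 = 0.6835
P_n = (1−ρ)·ρ^n = (1 − 0.6835)·0.6835^3 = 0.3165·0.319359 = 0.101067

Final: 0.101067


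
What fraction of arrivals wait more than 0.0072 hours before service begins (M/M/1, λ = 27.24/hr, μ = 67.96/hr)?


ρ = 27.24/67.96 = 0.4008
P(Wq > t) = ρ·e^{−(μ−λ)t} = 0.4008·e^{−0.2932}
= 0.4008·0.745885 = 0.298969

Final: 0.298969


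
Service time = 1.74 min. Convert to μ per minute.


μ = 1/(service time) in consistent units.
1 minute = 1 min, so μ = 1/1.74 = 0.5747 per minute

Final: 0.5747 /min


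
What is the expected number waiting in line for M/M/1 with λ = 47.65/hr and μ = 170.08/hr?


ρ = 47.65/170.08 = 0.2802
Lq = ρ²/(1−ρ) = 0.07849/0.7198 = 0.1090

Final: 0.1090


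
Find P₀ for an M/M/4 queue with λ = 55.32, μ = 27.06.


a = λ/μ = 55.32/27.06 = 2.0443; ρ = a/c = 0.5111
Σ_{k=0}^{3} a^k/k! (terms k=0..3) = 1.00000 + 2.04435 + 2.08968 + 1.42401 = 6.55803
Tail: a^4/(4!(1−ρ)) = 17.46697/(24·0.4889) = 1.48859
P₀ = 1/(6.55803 + 1.48859) = 1/8.04661 = 0.124276

Final: 0.124276


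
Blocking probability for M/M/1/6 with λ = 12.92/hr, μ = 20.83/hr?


ρ = λ/μ = 12.92/20.83 = 0.6203
P_K = (1−ρ)ρ^K/(1−ρ^(K+1)) = (0.3797·0.056943)/(1 − 0.035319)
= 0.021624/0.964681 = 0.022415

Final: 0.022415


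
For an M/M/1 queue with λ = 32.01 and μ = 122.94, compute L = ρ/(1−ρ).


ρ = λ/μ = 32.01/122.94 = 0.2604
L = ρ/(1−ρ) = 0.2604/(1 − 0.2604) = 0.2604/0.7396 = 0.3520

Final: 0.3520


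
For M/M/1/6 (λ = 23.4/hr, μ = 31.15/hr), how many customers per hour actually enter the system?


ρ = 0.7512; P_K = (1−ρ)ρ^6/(1−ρ^7) = 0.051686
λ_eff = λ(1 − P_K) = 23.4·(1 − 0.051686) = 23.4·0.948314 = 22.1906 /hr

Final: 22.1906 /hr


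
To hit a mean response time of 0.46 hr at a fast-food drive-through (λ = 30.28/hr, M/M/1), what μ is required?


W = 1/(μ−λ) ⇒ μ − λ = 1/W = 1/0.46 = 2.1739
μ = λ + 1/W = 30.28 + 2.1739 = 32.4539 per hr

Final: 32.4539 /hr


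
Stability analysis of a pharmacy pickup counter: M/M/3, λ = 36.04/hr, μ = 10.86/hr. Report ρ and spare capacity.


Total capacity cμ = 3·10.86 = 32.58/hr
ρ = λ/(cμ) = 36.04/32.58 = 1.1062
Stable ⇔ ρ < 1: NO
Spare capacity = cμ − λ = 32.58 − 36.04 = -3.46/hr

Final: ρ = 1.1062; unstable; margin = -3.46/hr


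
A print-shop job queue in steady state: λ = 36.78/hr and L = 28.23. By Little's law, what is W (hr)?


W = L/λ = 28.23/36.78 = 0.7675 hr

Final: 0.7675 hr


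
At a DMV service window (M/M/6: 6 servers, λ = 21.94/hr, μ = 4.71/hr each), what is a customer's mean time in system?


a = 4.6582; ρ = 0.7764; P₀ = 0.007424
Lq = P₀·a^c·ρ/(c!(1−ρ)²) = 1.63524
Wq = Lq/λ = 1.63524/21.94 = 0.07453 hr
W = Wq + 1/μ = 0.07453 + 0.21231 = 0.28685 hr

Final: 0.28685 hr


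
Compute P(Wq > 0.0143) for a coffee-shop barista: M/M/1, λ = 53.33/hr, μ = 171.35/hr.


ρ = 53.33/171.35 = 0.3112
P(Wq > t) = ρ·e^{−(μ−λ)t} = 0.3112·e^{−1.6877}
= 0.3112·0.184947 = 0.057562

Final: 0.057562


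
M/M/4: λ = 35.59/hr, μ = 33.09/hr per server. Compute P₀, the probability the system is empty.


a = λ/μ = 35.59/33.09 = 1.0756; ρ = a/c = 0.2689
Σ_{k=0}^{3} a^k/k! (terms k=0..3) = 1.00000 + 1.07555 + 0.57841 + 0.20737 = 2.86133
Tail: a^4/(4!(1−ρ)) = 1.33821/(24·0.7311) = 0.07627
P₀ = 1/(2.86133 + 0.07627) = 1/2.93759 = 0.340415

Final: 0.340415


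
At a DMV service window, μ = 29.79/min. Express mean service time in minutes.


Mean service time = 1/μ = 1/29.79 minute = 0.03357 minute
In minutes: 0.03357 × 1 = 0.03357 min

Final: 0.03357 min


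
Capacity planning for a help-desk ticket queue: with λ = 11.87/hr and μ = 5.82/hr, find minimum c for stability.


Stability requires cμ > λ ⇔ c > λ/μ.
λ/μ = 11.87/5.82 = 2.0395
Minimum integer c = ⌊2.0395⌋ + 1 = 3
Check: 3·5.82 = 17.46 > 11.87, while 2·5.82 = 11.64 ≤ 11.87

Final: 3 servers


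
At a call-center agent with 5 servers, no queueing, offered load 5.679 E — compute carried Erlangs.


B(5,5.679) = 0.337399 (Erlang-B)
Carried load = a(1 − B) = 5.679·(1 − 0.337399) = 5.679·0.662601 = 3.7629 E

Final: 3.7629 Erlangs


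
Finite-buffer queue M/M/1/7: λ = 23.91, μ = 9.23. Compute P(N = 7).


ρ = λ/μ = 23.91/9.23 = 2.5905
P_K = (1−ρ)ρ^K/(1−ρ^(K+1)) = (-1.5905·782.789742)/(1 − 2027.790111)
= -1245.000369/-2026.790111 = 0.614272

Final: 0.614272


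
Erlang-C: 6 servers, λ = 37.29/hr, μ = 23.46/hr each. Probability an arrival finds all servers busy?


a = λ/μ = 1.5895; ρ = a/6 = 0.2649
P₀ = 0.203951 (from M/M/c formula)
C(c,a) = [a^c/(c!(1−ρ))]·P₀ = [16.12821/(720·0.7351)]·0.203951
= 0.03047·0.203951 = 0.006215

Final: 0.006215


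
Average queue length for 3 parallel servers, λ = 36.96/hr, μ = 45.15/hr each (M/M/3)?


a = λ/μ = 0.8186; ρ = a/3 = 0.2729
P₀ = 0.438713
Lq = P₀·a^c·ρ / (c!·(1−ρ)²) = 0.438713·0.54856·0.2729/(6·0.52872)
= 0.02070

Final: 0.02070


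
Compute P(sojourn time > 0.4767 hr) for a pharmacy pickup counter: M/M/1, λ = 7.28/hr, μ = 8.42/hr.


W ~ Exponential(μ−λ) for M/M/1.
μ − λ = 8.42 − 7.28 = 1.1400
P(W > t) = e^{−(μ−λ)t} = e^{−0.5434} = 0.580748

Final: 0.580748


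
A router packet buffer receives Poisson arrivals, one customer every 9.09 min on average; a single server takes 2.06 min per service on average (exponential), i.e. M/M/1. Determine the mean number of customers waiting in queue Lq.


λ = 60/9.09 = 6.6007 /hr
μ = 60/2.06 = 29.1262 /hr
ρ = λ/μ = 6.6007/29.1262 = 0.2266
Lq = ρ²/(1−ρ) = 0.05136/0.7734 = 0.06641

Final: 0.06641


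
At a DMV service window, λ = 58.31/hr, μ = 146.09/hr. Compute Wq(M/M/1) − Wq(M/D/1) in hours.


ρ = 58.31/146.09 = 0.3991
Wq(M/M/1) = ρ/(μ−λ) = 0.3991/87.78 = 0.004547 hr
Wq(M/D/1) = ρ/(2(μ−λ)) = 0.002274 hr
Savings = 0.004547 − 0.002274 = 0.002274 hr

Final: 0.002274 hr


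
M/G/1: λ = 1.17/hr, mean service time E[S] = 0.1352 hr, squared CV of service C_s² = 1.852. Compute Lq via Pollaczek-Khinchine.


ρ = λ·E[S] = 1.17·0.1352 = 0.1582
Lq = ρ²(1+C_s²)/(2(1−ρ)) = 0.02502·(1+1.852)/(2·0.8418)
= 0.02502·2.8520/1.6836 = 0.04239

Final: 0.04239


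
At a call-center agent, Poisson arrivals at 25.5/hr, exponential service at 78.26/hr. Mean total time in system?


W = 1/(μ−λ) = 1/(78.26 − 25.5) = 1/52.76 = 0.01895 hr

Final: 0.01895 hr


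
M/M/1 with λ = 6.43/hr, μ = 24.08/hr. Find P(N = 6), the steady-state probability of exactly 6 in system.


ρ = 6.43/24.08 = 0.2670
P_n = (1−ρ)·ρ^n = (1 − 0.2670)·0.2670^6 = 0.7330·0.0003625 = 0.0002657

Final: 0.0002657


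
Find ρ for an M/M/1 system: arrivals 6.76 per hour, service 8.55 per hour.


ρ = λ/μ = 6.76/8.55 = 0.7906

Final: 0.7906


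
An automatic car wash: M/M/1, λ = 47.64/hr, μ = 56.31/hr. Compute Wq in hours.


ρ = 47.64/56.31 = 0.8460
Wq = ρ/(μ−λ) = 0.8460/(56.31 − 47.64) = 0.8460/8.67 = 0.09758 hr

Final: 0.09758 hr


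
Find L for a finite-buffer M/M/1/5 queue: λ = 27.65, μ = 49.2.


ρ = 27.65/49.2 = 0.5620
L = ρ[1 − (K+1)ρ^K + Kρ^(K+1)] / [(1−ρ)(1−ρ^(K+1))]
Numerator: 0.5620·(1 − 6·0.056060 + 5·0.031505) = 0.461489
Denominator: (0.4380)·(0.968495) = 0.424209
L = 0.461489/0.424209 = 1.0879

Final: 1.0879


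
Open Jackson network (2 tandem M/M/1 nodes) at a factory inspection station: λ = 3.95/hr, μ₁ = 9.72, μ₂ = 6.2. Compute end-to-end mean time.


Each node sees arrival rate λ = 3.95/hr (tandem ⇒ throughput preserved).
W₁ = 1/(μ₁−λ) = 1/(9.72−3.95) = 0.17331 hr
W₂ = 1/(μ₂−λ) = 1/(6.2−3.95) = 0.44444 hr
W_total = W₁ + W₂ = 0.17331 + 0.44444 = 0.61775 hr

Final: 0.61775 hr


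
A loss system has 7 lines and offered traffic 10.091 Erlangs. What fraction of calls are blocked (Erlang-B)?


B(c,a) = (a^c/c!) / Σ_{k=0}^{c} a^k/k!
a^7/7! = 2114.019100
Σ terms (k=0..7): 1.00000 + 10.09100 + 50.91414 + 171.25820 + 432.04162 + 871.94639 + 1466.46851 + 2114.01910 = 5117.738953
B = 2114.019100/5117.738953 = 0.413077

Final: 0.413077


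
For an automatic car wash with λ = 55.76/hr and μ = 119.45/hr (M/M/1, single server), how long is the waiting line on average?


ρ = 55.76/119.45 = 0.4668
Lq = ρ²/(1−ρ) = 0.2179/0.5332 = 0.4087

Final: 0.4087


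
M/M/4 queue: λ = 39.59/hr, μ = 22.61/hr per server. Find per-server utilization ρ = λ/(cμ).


ρ = λ/(cμ) = 39.59/(4·22.61) = 39.59/90.44 = 0.4377

Final: 0.4377


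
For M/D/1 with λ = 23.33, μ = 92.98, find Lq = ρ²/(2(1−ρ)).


ρ = 23.33/92.98 = 0.2509
M/D/1: Lq = ρ²/(2(1−ρ)) = 0.06296/(2·0.7491) = 0.04202

Final: 0.04202


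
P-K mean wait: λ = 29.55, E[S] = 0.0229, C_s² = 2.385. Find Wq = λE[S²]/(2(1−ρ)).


ρ = λ·E[S] = 29.55·0.0229 = 0.6767
E[S²] = E[S]²(1+C_s²) = 0.0229²·(1+2.385) = 0.001775
Wq = λ·E[S²]/(2(1−ρ)) = 29.55·0.001775/(2·0.3233) = 0.08112 hr

Final: 0.08112 hr


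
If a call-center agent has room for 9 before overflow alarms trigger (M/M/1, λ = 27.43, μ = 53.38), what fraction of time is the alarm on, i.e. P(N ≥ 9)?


ρ = 27.43/53.38 = 0.5139
P(N ≥ n) = ρ^n = 0.5139^9 = 0.002498

Final: 0.002498


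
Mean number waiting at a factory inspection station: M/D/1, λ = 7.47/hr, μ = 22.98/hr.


ρ = 7.47/22.98 = 0.3251
M/D/1: Lq = ρ²/(2(1−ρ)) = 0.1057/(2·0.6749) = 0.07828

Final: 0.07828


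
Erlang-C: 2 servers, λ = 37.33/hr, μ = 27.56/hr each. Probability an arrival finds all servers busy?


a = λ/μ = 1.3545; ρ = a/2 = 0.6772
P₀ = 0.192428 (from M/M/c formula)
C(c,a) = [a^c/(c!(1−ρ))]·P₀ = [1.83467/(2·0.3228)]·0.192428
= 2.84224·0.192428 = 0.546928

Final: 0.546928


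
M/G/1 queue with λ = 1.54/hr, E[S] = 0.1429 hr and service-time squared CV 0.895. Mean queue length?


ρ = λ·E[S] = 1.54·0.1429 = 0.2201
Lq = ρ²(1+C_s²)/(2(1−ρ)) = 0.04843·(1+0.895)/(2·0.7799)
= 0.04843·1.8950/1.5599 = 0.05883

Final: 0.05883


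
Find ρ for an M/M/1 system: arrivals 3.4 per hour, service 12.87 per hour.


ρ = λ/μ = 3.4/12.87 = 0.2642

Final: 0.2642


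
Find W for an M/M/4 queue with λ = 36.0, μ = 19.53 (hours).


a = 1.8433; ρ = 0.4608; P₀ = 0.154361
Lq = P₀·a^c·ρ/(c!(1−ρ)²) = 0.11771
Wq = Lq/λ = 0.11771/36.0 = 0.003270 hr
W = Wq + 1/μ = 0.003270 + 0.05120 = 0.05447 hr

Final: 0.05447 hr


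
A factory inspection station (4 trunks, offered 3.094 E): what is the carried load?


B(4,3.094) = 0.216517 (Erlang-B)
Carried load = a(1 − B) = 3.094·(1 − 0.216517) = 3.094·0.783483 = 2.4241 E

Final: 2.4241 Erlangs


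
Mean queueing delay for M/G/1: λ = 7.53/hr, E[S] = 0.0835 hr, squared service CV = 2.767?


ρ = λ·E[S] = 7.53·0.0835 = 0.6288
E[S²] = E[S]²(1+C_s²) = 0.0835²·(1+2.767) = 0.026264
Wq = λ·E[S²]/(2(1−ρ)) = 7.53·0.026264/(2·0.3712) = 0.26636 hr

Final: 0.26636 hr


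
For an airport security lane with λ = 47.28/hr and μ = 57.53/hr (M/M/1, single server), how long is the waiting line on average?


ρ = 47.28/57.53 = 0.8218
Lq = ρ²/(1−ρ) = 0.6754/0.1782 = 3.7909

Final: 3.7909


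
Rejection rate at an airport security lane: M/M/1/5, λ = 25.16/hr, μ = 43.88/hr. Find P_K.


ρ = λ/μ = 25.16/43.88 = 0.5734
P_K = (1−ρ)ρ^K/(1−ρ^(K+1)) = (0.4266·0.061976)/(1 − 0.035536)
= 0.026440/0.964464 = 0.027414

Final: 0.027414


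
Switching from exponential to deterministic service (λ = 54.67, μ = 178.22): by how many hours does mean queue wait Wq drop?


ρ = 54.67/178.22 = 0.3068
Wq(M/M/1) = ρ/(μ−λ) = 0.3068/123.55 = 0.002483 hr
Wq(M/D/1) = ρ/(2(μ−λ)) = 0.001241 hr
Savings = 0.002483 − 0.001241 = 0.001241 hr

Final: 0.001241 hr


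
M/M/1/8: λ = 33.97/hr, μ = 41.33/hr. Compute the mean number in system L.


ρ = 33.97/41.33 = 0.8219
L = ρ[1 − (K+1)ρ^K + Kρ^(K+1)] / [(1−ρ)(1−ρ^(K+1))]
Numerator: 0.8219·(1 − 9·0.208277 + 8·0.171187) = 0.406855
Denominator: (0.1781)·(0.828813) = 0.147594
L = 0.406855/0.147594 = 2.7566

Final: 2.7566


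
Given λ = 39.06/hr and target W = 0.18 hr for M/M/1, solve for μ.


W = 1/(μ−λ) ⇒ μ − λ = 1/W = 1/0.18 = 5.5556
μ = λ + 1/W = 39.06 + 5.5556 = 44.6156 per hr

Final: 44.6156 /hr


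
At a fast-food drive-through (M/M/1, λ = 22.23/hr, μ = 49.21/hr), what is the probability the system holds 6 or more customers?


ρ = 22.23/49.21 = 0.4517
P(N ≥ n) = ρ^n = 0.4517^6 = 0.008498

Final: 0.008498


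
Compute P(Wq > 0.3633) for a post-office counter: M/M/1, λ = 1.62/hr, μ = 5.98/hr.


ρ = 1.62/5.98 = 0.2709
P(Wq > t) = ρ·e^{−(μ−λ)t} = 0.2709·e^{−1.5840}
= 0.2709·0.205155 = 0.055577

Final: 0.055577


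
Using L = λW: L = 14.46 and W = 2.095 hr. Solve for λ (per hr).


λ = L/W = 14.46/2.095 = 6.9021 /hr

Final: 6.9021 /hr


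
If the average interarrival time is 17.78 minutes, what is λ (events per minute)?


λ = 1/(interarrival time) in consistent units.
1 minute = 1 min, so λ = 1/17.78 = 0.05624 per minute

Final: 0.05624 /min


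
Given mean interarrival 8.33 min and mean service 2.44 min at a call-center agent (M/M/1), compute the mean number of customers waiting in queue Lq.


λ = 60/8.33 = 7.2029 /hr
μ = 60/2.44 = 24.5902 /hr
ρ = λ/μ = 7.2029/24.5902 = 0.2929
Lq = ρ²/(1−ρ) = 0.08580/0.7071 = 0.1213

Final: 0.1213


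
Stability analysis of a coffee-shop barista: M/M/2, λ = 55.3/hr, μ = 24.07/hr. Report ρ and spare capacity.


Total capacity cμ = 2·24.07 = 48.14/hr
ρ = λ/(cμ) = 55.3/48.14 = 1.1487
Stable ⇔ ρ < 1: NO
Spare capacity = cμ − λ = 48.14 − 55.3 = -7.16/hr

Final: ρ = 1.1487; unstable; margin = -7.16/hr


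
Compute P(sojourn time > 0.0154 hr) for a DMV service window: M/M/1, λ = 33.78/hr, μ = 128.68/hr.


W ~ Exponential(μ−λ) for M/M/1.
μ − λ = 128.68 − 33.78 = 94.9000
P(W > t) = e^{−(μ−λ)t} = e^{−1.4615} = 0.231897

Final: 0.231897


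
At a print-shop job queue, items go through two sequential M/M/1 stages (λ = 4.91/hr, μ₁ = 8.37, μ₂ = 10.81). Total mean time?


Each node sees arrival rate λ = 4.91/hr (tandem ⇒ throughput preserved).
W₁ = 1/(μ₁−λ) = 1/(8.37−4.91) = 0.28902 hr
W₂ = 1/(μ₂−λ) = 1/(10.81−4.91) = 0.16949 hr
W_total = W₁ + W₂ = 0.28902 + 0.16949 = 0.45851 hr

Final: 0.45851 hr


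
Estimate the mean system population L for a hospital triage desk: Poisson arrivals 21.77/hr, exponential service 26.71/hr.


ρ = λ/μ = 21.77/26.71 = 0.8151
L = ρ/(1−ρ) = 0.8151/(1 − 0.8151) = 0.8151/0.1849 = 4.4069

Final: 4.4069


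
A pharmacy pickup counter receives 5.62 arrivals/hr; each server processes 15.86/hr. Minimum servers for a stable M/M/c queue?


Stability requires cμ > λ ⇔ c > λ/μ.
λ/μ = 5.62/15.86 = 0.3544
Minimum integer c = ⌊0.3544⌋ + 1 = 1
Check: 1·15.86 = 15.86 > 5.62, while 0·15.86 = 0.00 ≤ 5.62

Final: 1 servers


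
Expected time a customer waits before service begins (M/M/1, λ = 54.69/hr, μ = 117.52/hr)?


ρ = 54.69/117.52 = 0.4654
Wq = ρ/(μ−λ) = 0.4654/(117.52 − 54.69) = 0.4654/62.83 = 0.007407 hr

Final: 0.007407 hr


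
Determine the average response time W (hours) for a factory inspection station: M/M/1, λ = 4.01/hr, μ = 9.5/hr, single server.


W = 1/(μ−λ) = 1/(9.5 − 4.01) = 1/5.49 = 0.1821 hr

Final: 0.1821 hr


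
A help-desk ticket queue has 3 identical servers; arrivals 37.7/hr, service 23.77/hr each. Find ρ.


ρ = λ/(cμ) = 37.7/(3·23.77) = 37.7/71.31 = 0.5287

Final: 0.5287


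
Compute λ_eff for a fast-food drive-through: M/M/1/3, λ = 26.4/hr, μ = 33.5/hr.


ρ = 0.7881; P_K = (1−ρ)ρ^3/(1−ρ^4) = 0.168850
λ_eff = λ(1 − P_K) = 26.4·(1 − 0.168850) = 26.4·0.831150 = 21.9423 /hr

Final: 21.9423 /hr


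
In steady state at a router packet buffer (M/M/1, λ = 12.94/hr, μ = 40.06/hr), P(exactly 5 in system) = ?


ρ = 12.94/40.06 = 0.3230
P_n = (1−ρ)·ρ^n = (1 − 0.3230)·0.3230^5 = 0.6770·0.003517 = 0.002381

Final: 0.002381


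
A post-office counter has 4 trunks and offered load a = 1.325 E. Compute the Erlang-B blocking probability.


B(c,a) = (a^c/c!) / Σ_{k=0}^{c} a^k/k!
a^4/4! = 0.128426
Σ terms (k=0..4): 1.00000 + 1.32500 + 0.87781 + 0.38770 + 0.12843 = 3.718939
B = 0.128426/3.718939 = 0.034533

Final: 0.034533


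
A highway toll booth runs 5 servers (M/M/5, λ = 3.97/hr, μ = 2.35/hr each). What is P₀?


a = λ/μ = 3.97/2.35 = 1.6894; ρ = a/c = 0.3379
Σ_{k=0}^{4} a^k/k! (terms k=0..4) = 1.00000 + 1.68936 + 1.42697 + 0.80356 + 0.33937 = 5.25926
Tail: a^5/(5!(1−ρ)) = 13.75983/(120·0.6621) = 0.17318
P₀ = 1/(5.25926 + 0.17318) = 1/5.43244 = 0.184079

Final: 0.184079


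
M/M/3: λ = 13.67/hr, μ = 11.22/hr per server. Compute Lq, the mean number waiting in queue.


a = λ/μ = 1.2184; ρ = a/3 = 0.4061
P₀ = 0.288342
Lq = P₀·a^c·ρ / (c!·(1−ρ)²) = 0.288342·1.80854·0.4061/(6·0.35269)
= 0.10008

Final: 0.10008


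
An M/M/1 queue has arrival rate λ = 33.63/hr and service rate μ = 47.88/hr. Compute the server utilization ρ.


ρ = λ/μ = 33.63/47.88 = 0.7024

Final: 0.7024


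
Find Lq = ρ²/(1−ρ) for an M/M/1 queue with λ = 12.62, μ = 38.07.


ρ = 12.62/38.07 = 0.3315
Lq = ρ²/(1−ρ) = 0.1099/0.6685 = 0.1644

Final: 0.1644


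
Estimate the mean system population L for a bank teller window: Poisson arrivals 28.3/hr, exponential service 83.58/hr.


ρ = λ/μ = 28.3/83.58 = 0.3386
L = ρ/(1−ρ) = 0.3386/(1 − 0.3386) = 0.3386/0.6614 = 0.5119

Final: 0.5119


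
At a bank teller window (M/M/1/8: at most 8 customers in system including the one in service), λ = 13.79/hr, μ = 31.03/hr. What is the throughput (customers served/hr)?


ρ = 0.4444; P_K = (1−ρ)ρ^8/(1−ρ^9) = 0.0008459
λ_eff = λ(1 − P_K) = 13.79·(1 − 0.0008459) = 13.79·0.999154 = 13.7783 /hr

Final: 13.7783 /hr


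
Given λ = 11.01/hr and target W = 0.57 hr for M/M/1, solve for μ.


W = 1/(μ−λ) ⇒ μ − λ = 1/W = 1/0.57 = 1.7544
μ = λ + 1/W = 11.01 + 1.7544 = 12.7644 per hr

Final: 12.7644 /hr


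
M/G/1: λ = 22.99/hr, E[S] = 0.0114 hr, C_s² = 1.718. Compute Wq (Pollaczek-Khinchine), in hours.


ρ = λ·E[S] = 22.99·0.0114 = 0.2621
E[S²] = E[S]²(1+C_s²) = 0.0114²·(1+1.718) = 0.0003532
Wq = λ·E[S²]/(2(1−ρ)) = 22.99·0.0003532/(2·0.7379) = 0.005503 hr

Final: 0.005503 hr


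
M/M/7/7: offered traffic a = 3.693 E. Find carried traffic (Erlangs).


B(7,3.693) = 0.047952 (Erlang-B)
Carried load = a(1 − B) = 3.693·(1 − 0.047952) = 3.693·0.952048 = 3.5159 E

Final: 3.5159 Erlangs


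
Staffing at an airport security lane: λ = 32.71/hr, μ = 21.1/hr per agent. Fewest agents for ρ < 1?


Stability requires cμ > λ ⇔ c > λ/μ.
λ/μ = 32.71/21.1 = 1.5502
Minimum integer c = ⌊1.5502⌋ + 1 = 2
Check: 2·21.1 = 42.20 > 32.71, while 1·21.1 = 21.10 ≤ 32.71

Final: 2 servers


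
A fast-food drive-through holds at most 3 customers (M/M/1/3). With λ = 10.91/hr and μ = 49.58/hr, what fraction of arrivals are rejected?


ρ = λ/μ = 10.91/49.58 = 0.2200
P_K = (1−ρ)ρ^K/(1−ρ^(K+1)) = (0.7800·0.010655)/(1 − 0.002345)
= 0.008310/0.997655 = 0.008330

Final: 0.008330


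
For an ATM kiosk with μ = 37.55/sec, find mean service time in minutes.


Mean service time = 1/μ = 1/37.55 second = 0.02663 second
In minutes: 0.02663 × 0.0166667 = 0.0004439 min

Final: 0.0004439 min


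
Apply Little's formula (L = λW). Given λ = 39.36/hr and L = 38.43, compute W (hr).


W = L/λ = 38.43/39.36 = 0.9764 hr

Final: 0.9764 hr


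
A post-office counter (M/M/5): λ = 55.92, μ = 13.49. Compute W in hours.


a = 4.1453; ρ = 0.8291; P₀ = 0.010248
Lq = P₀·a^c·ρ/(c!(1−ρ)²) = 2.96567
Wq = Lq/λ = 2.96567/55.92 = 0.05303 hr
W = Wq + 1/μ = 0.05303 + 0.07413 = 0.12716 hr

Final: 0.12716 hr


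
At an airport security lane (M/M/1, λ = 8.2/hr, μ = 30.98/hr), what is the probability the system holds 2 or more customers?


ρ = 8.2/30.98 = 0.2647
P(N ≥ n) = ρ^n = 0.2647^2 = 0.070059

Final: 0.070059


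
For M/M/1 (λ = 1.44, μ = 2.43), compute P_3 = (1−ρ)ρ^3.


ρ = 1.44/2.43 = 0.5926
P_n = (1−ρ)·ρ^n = (1 − 0.5926)·0.5926^3 = 0.4074·0.208098 = 0.084781

Final: 0.084781


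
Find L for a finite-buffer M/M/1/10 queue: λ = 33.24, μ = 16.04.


ρ = 33.24/16.04 = 2.0723
L = ρ[1 − (K+1)ρ^K + Kρ^(K+1)] / [(1−ρ)(1−ρ^(K+1))]
Numerator: 2.0723·(1 − 11·1460.718439 + 10·3027.074871) = 29434.902547
Denominator: (-1.0723)·(-3026.074871) = 3244.918191
L = 29434.902547/3244.918191 = 9.0711

Final: 9.0711


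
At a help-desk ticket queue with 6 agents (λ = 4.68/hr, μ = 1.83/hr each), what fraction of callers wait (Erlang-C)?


a = λ/μ = 2.5574; ρ = a/6 = 0.4262
P₀ = 0.077006 (from M/M/c formula)
C(c,a) = [a^c/(c!(1−ρ))]·P₀ = [279.74902/(720·0.5738)]·0.077006
= 0.67717·0.077006 = 0.052146

Final: 0.052146


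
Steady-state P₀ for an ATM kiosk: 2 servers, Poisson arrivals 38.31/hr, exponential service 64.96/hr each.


a = λ/μ = 38.31/64.96 = 0.5897; ρ = a/c = 0.2949
Σ_{k=0}^{1} a^k/k! (terms k=0..1) = 1.00000 + 0.58975 = 1.58975
Tail: a^2/(2!(1−ρ)) = 0.34780/(2·0.7051) = 0.24662
P₀ = 1/(1.58975 + 0.24662) = 1/1.83637 = 0.544552

Final: 0.544552


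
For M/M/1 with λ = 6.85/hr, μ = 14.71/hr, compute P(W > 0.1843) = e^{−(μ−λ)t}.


W ~ Exponential(μ−λ) for M/M/1.
μ − λ = 14.71 − 6.85 = 7.8600
P(W > t) = e^{−(μ−λ)t} = e^{−1.4486} = 0.234899

Final: 0.234899


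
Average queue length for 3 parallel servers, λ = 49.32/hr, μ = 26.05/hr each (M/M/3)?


a = λ/μ = 1.8933; ρ = a/3 = 0.6311
P₀ = 0.129006
Lq = P₀·a^c·ρ / (c!·(1−ρ)²) = 0.129006·6.78650·0.6311/(6·0.13609)
= 0.67665

Final: 0.67665


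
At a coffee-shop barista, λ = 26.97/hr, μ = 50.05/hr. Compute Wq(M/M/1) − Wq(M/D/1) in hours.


ρ = 26.97/50.05 = 0.5389
Wq(M/M/1) = ρ/(μ−λ) = 0.5389/23.08 = 0.02335 hr
Wq(M/D/1) = ρ/(2(μ−λ)) = 0.01167 hr
Savings = 0.02335 − 0.01167 = 0.01167 hr

Final: 0.01167 hr


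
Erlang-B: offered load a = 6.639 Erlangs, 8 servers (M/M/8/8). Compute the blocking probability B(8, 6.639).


B(c,a) = (a^c/c!) / Σ_{k=0}^{c} a^k/k!
a^8/8! = 93.605383
Σ terms (k=0..8): 1.00000 + 6.63900 + 22.03816 + 48.77045 + 80.94675 + 107.48110 + 118.92784 + 112.79456 + 93.60538 = 592.203238
B = 93.605383/592.203238 = 0.158063

Final: 0.158063


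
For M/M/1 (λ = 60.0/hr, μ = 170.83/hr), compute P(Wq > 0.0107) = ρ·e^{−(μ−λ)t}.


ρ = 60.0/170.83 = 0.3512
P(Wq > t) = ρ·e^{−(μ−λ)t} = 0.3512·e^{−1.1859}
= 0.3512·0.305477 = 0.107292

Final: 0.107292


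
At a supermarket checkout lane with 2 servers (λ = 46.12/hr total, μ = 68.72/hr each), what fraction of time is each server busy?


ρ = λ/(cμ) = 46.12/(2·68.72) = 46.12/137.44 = 0.3356

Final: 0.3356


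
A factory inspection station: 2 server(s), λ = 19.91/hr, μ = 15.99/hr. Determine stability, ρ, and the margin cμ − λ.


Total capacity cμ = 2·15.99 = 31.98/hr
ρ = λ/(cμ) = 19.91/31.98 = 0.6226
Stable ⇔ ρ < 1: YES
Spare capacity = cμ − λ = 31.98 − 19.91 = 12.07/hr

Final: ρ = 0.6226; stable; margin = 12.07/hr


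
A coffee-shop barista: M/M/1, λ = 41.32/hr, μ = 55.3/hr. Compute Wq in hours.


ρ = 41.32/55.3 = 0.7472
Wq = ρ/(μ−λ) = 0.7472/(55.3 − 41.32) = 0.7472/13.98 = 0.05345 hr

Final: 0.05345 hr


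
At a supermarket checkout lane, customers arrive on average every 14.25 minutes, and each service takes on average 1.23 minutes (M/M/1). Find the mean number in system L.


λ = 60/14.25 = 4.2105 /hr
μ = 60/1.23 = 48.7805 /hr
ρ = λ/μ = 4.2105/48.7805 = 0.08632
L = ρ/(1−ρ) = 0.08632/0.9137 = 0.09447

Final: 0.09447


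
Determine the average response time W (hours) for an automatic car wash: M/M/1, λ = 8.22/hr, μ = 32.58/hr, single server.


W = 1/(μ−λ) = 1/(32.58 − 8.22) = 1/24.36 = 0.04105 hr

Final: 0.04105 hr


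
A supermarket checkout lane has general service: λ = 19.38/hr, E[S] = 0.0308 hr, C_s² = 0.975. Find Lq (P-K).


ρ = λ·E[S] = 19.38·0.0308 = 0.5969
Lq = ρ²(1+C_s²)/(2(1−ρ)) = 0.3563·(1+0.975)/(2·0.4031)
= 0.3563·1.9750/0.8062 = 0.87285

Final: 0.87285


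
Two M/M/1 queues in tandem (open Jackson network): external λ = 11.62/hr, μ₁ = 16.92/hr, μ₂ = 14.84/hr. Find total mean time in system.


Each node sees arrival rate λ = 11.62/hr (tandem ⇒ throughput preserved).
W₁ = 1/(μ₁−λ) = 1/(16.92−11.62) = 0.18868 hr
W₂ = 1/(μ₂−λ) = 1/(14.84−11.62) = 0.31056 hr
W_total = W₁ + W₂ = 0.18868 + 0.31056 = 0.49924 hr

Final: 0.49924 hr


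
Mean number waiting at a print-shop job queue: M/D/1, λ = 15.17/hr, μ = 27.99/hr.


ρ = 15.17/27.99 = 0.5420
M/D/1: Lq = ρ²/(2(1−ρ)) = 0.2937/(2·0.4580) = 0.32066

Final: 0.32066


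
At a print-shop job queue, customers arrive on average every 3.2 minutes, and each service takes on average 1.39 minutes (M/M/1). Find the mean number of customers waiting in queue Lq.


λ = 60/3.2 = 18.7500 /hr
μ = 60/1.39 = 43.1655 /hr
ρ = λ/μ = 18.7500/43.1655 = 0.4344
Lq = ρ²/(1−ρ) = 0.1887/0.5656 = 0.3336

Final: 0.3336


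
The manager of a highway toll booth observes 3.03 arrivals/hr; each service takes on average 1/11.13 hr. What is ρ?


ρ = λ/μ = 3.03/11.13 = 0.2722

Final: 0.2722


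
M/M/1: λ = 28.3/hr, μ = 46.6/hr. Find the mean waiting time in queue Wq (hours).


ρ = 28.3/46.6 = 0.6073
Wq = ρ/(μ−λ) = 0.6073/(46.6 − 28.3) = 0.6073/18.30 = 0.03319 hr

Final: 0.03319 hr


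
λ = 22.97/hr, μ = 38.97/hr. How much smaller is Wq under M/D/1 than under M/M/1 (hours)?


ρ = 22.97/38.97 = 0.5894
Wq(M/M/1) = ρ/(μ−λ) = 0.5894/16.00 = 0.03684 hr
Wq(M/D/1) = ρ/(2(μ−λ)) = 0.01842 hr
Savings = 0.03684 − 0.01842 = 0.01842 hr

Final: 0.01842 hr


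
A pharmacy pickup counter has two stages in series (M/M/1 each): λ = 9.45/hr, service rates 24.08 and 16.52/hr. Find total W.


Each node sees arrival rate λ = 9.45/hr (tandem ⇒ throughput preserved).
W₁ = 1/(μ₁−λ) = 1/(24.08−9.45) = 0.06835 hr
W₂ = 1/(μ₂−λ) = 1/(16.52−9.45) = 0.14144 hr
W_total = W₁ + W₂ = 0.06835 + 0.14144 = 0.20980 hr

Final: 0.20980 hr


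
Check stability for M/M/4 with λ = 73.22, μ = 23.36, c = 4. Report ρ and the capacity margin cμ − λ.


Total capacity cμ = 4·23.36 = 93.44/hr
ρ = λ/(cμ) = 73.22/93.44 = 0.7836
Stable ⇔ ρ < 1: YES
Spare capacity = cμ − λ = 93.44 − 73.22 = 20.22/hr

Final: ρ = 0.7836; stable; margin = 20.22/hr


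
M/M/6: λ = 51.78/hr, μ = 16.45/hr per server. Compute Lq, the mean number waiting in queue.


a = λ/μ = 3.1477; ρ = a/6 = 0.5246
P₀ = 0.042004
Lq = P₀·a^c·ρ / (c!·(1−ρ)²) = 0.042004·972.69540·0.5246/(720·0.22599)
= 0.13173

Final: 0.13173


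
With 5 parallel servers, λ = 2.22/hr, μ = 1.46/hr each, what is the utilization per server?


ρ = λ/(cμ) = 2.22/(5·1.46) = 2.22/7.30 = 0.3041

Final: 0.3041


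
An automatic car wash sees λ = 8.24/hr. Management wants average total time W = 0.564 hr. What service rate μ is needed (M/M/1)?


W = 1/(μ−λ) ⇒ μ − λ = 1/W = 1/0.564 = 1.7730
μ = λ + 1/W = 8.24 + 1.7730 = 10.0130 per hr

Final: 10.0130 /hr


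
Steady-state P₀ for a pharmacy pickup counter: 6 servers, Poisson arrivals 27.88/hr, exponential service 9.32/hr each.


a = λ/μ = 27.88/9.32 = 2.9914; ρ = a/c = 0.4986
Σ_{k=0}^{5} a^k/k! (terms k=0..5) = 1.00000 + 2.99142 + 4.47429 + 4.46148 + 3.33654 + 1.99620 = 18.25992
Tail: a^6/(6!(1−ρ)) = 716.57416/(720·0.5014) = 1.98480
P₀ = 1/(18.25992 + 1.98480) = 1/20.24472 = 0.049396

Final: 0.049396


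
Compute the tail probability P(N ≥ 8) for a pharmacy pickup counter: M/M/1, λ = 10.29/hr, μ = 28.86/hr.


ρ = 10.29/28.86 = 0.3565
P(N ≥ n) = ρ^n = 0.3565^8 = 0.0002612

Final: 0.0002612


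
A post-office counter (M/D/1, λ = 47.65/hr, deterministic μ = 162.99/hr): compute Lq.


ρ = 47.65/162.99 = 0.2923
M/D/1: Lq = ρ²/(2(1−ρ)) = 0.08547/(2·0.7077) = 0.06039

Final: 0.06039


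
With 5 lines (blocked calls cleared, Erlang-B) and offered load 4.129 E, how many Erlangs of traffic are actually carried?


B(5,4.129) = 0.210559 (Erlang-B)
Carried load = a(1 − B) = 4.129·(1 − 0.210559) = 4.129·0.789441 = 3.2596 E

Final: 3.2596 Erlangs


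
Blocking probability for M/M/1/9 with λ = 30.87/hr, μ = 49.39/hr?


ρ = λ/μ = 30.87/49.39 = 0.6250
P_K = (1−ρ)ρ^K/(1−ρ^(K+1)) = (0.3750·0.014557)/(1 − 0.009099)
= 0.005459/0.990901 = 0.005509

Final: 0.005509


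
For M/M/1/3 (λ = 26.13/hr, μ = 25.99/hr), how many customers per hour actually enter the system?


ρ = 1.0054; P_K = (1−ρ)ρ^3/(1−ρ^4) = 0.252018
λ_eff = λ(1 − P_K) = 26.13·(1 − 0.252018) = 26.13·0.747982 = 19.5448 /hr

Final: 19.5448 /hr


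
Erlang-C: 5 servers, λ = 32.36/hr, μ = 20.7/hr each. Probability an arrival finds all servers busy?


a = λ/μ = 1.5633; ρ = a/5 = 0.3127
P₀ = 0.209030 (from M/M/c formula)
C(c,a) = [a^c/(c!(1−ρ))]·P₀ = [9.33664/(120·0.6873)]·0.209030
= 0.11320·0.209030 = 0.023662

Final: 0.023662


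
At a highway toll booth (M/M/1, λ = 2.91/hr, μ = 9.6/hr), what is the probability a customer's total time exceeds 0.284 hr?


W ~ Exponential(μ−λ) for M/M/1.
μ − λ = 9.6 − 2.91 = 6.6900
P(W > t) = e^{−(μ−λ)t} = e^{−1.9000} = 0.149575

Final: 0.149575


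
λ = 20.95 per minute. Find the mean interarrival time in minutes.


Mean interarrival time = 1/λ = 1/20.95 minute = 0.04773 minute
In minutes: 0.04773 × 1 = 0.04773 min

Final: 0.04773 min


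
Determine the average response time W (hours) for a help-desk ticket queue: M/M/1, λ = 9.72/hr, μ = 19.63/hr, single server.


W = 1/(μ−λ) = 1/(19.63 − 9.72) = 1/9.91 = 0.1009 hr

Final: 0.1009 hr


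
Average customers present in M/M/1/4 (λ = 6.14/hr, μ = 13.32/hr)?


ρ = 6.14/13.32 = 0.4610
L = ρ[1 − (K+1)ρ^K + Kρ^(K+1)] / [(1−ρ)(1−ρ^(K+1))]
Numerator: 0.4610·(1 − 5·0.045150 + 4·0.020812) = 0.395274
Denominator: (0.5390)·(0.979188) = 0.527820
L = 0.395274/0.527820 = 0.7489

Final: 0.7489


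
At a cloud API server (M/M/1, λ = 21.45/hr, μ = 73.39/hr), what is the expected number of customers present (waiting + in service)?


ρ = λ/μ = 21.45/73.39 = 0.2923
L = ρ/(1−ρ) = 0.2923/(1 − 0.2923) = 0.2923/0.7077 = 0.4130

Final: 0.4130


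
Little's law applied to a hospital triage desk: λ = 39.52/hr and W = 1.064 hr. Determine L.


L = λW = 39.52·1.064 = 42.0493

Final: 42.0493


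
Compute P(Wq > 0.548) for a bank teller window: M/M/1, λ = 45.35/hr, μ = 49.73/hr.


ρ = 45.35/49.73 = 0.9119
P(Wq > t) = ρ·e^{−(μ−λ)t} = 0.9119·e^{−2.4002}
= 0.9119·0.090696 = 0.082708

Final: 0.082708


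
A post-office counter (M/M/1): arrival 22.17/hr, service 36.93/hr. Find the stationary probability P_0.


ρ = 22.17/36.93 = 0.6003
P_n = (1−ρ)·ρ^n = (1 − 0.6003)·0.6003^0 = 0.3997·1.000000 = 0.399675

Final: 0.399675


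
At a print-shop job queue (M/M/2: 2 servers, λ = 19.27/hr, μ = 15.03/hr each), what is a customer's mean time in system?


a = 1.2821; ρ = 0.6411; P₀ = 0.218731
Lq = P₀·a^c·ρ/(c!(1−ρ)²) = 0.89444
Wq = Lq/λ = 0.89444/19.27 = 0.04642 hr
W = Wq + 1/μ = 0.04642 + 0.06653 = 0.11295 hr

Final: 0.11295 hr


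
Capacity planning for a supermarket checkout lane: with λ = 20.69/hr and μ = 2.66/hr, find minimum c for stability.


Stability requires cμ > λ ⇔ c > λ/μ.
λ/μ = 20.69/2.66 = 7.7782
Minimum integer c = ⌊7.7782⌋ + 1 = 8
Check: 8·2.66 = 21.28 > 20.69, while 7·2.66 = 18.62 ≤ 20.69

Final: 8 servers


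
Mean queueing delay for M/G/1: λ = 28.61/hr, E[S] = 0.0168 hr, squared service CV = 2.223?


ρ = λ·E[S] = 28.61·0.0168 = 0.4806
E[S²] = E[S]²(1+C_s²) = 0.0168²·(1+2.223) = 0.0009097
Wq = λ·E[S²]/(2(1−ρ)) = 28.61·0.0009097/(2·0.5194) = 0.02506 hr

Final: 0.02506 hr


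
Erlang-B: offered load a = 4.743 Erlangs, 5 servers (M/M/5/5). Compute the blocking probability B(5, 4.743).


B(c,a) = (a^c/c!) / Σ_{k=0}^{c} a^k/k!
a^5/5! = 20.002505
Σ terms (k=0..5): 1.00000 + 4.74300 + 11.24802 + 17.78313 + 21.08634 + 20.00250 = 75.862998
B = 20.002505/75.862998 = 0.263666

Final: 0.263666


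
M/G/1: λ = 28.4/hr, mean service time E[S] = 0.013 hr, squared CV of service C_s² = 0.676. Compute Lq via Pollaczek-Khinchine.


ρ = λ·E[S] = 28.4·0.013 = 0.3692
Lq = ρ²(1+C_s²)/(2(1−ρ)) = 0.1363·(1+0.676)/(2·0.6308)
= 0.1363·1.6760/1.2616 = 0.18108

Final: 0.18108


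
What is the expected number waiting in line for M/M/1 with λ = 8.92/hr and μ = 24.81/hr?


ρ = 8.92/24.81 = 0.3595
Lq = ρ²/(1−ρ) = 0.1293/0.6405 = 0.2018

Final: 0.2018
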